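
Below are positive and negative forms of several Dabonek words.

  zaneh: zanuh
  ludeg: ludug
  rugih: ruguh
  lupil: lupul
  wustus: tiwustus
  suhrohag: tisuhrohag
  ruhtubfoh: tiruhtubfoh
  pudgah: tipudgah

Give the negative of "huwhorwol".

ludeg and suhrohag both end in -g yet inflect differently (ludug, tisuhrohag), so the final letter is not what conditions the rule; the last vowel is.
"huwhorwol" has last vowel 'o'. The one such stem in the data (ruhtubfoh → tiruhtubfoh) adds the prefix ti-, so the same rule applies.
The other pattern: stems whose last vowel is 'e' or 'i' change the last vowel to 'u'.
So huwhorwol → tihuwhorwol.

tihuwhorwol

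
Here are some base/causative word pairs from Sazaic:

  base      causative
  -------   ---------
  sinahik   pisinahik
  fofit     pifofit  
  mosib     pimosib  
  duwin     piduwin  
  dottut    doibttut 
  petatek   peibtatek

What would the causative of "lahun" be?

fofit and dottut both end in -t yet inflect differently (pifofit, doibttut), so the final letter is not what conditions the rule; the last vowel is.
"lahun" has last vowel 'u'. The one such stem in the data (dottut → doibttut) inserts -ib- after the first vowel (as does petatek), so the same rule applies.
The other pattern: stems whose last vowel is 'i' add the prefix pi-.
So lahun → laibhun.

laibhun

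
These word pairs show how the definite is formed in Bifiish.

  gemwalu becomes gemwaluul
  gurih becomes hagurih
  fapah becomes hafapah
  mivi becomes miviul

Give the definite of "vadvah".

gurih and mivi both have last vowel 'i' yet inflect differently (hagurih, miviul), so the last vowel is not what conditions the rule; whether the stem ends in a vowel or a consonant is.
"vadvah" ends in a consonant. The stems ending in a consonant (fapah → hafapah, gurih → hagurih) add the prefix ha-.
The other pattern: stems ending in a vowel add -ul.
So vadvah → havadvah.

havadvah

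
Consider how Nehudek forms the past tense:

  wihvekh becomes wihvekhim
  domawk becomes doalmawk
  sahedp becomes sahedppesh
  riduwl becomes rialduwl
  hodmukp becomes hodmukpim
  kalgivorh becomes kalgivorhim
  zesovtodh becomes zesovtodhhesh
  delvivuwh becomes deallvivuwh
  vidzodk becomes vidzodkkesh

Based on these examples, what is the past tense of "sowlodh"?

sowlodhhesh

vidzodk and domawk both end in -k yet inflect differently (vidzodkkesh, doalmawk), so the final letter is not what conditions the rule; the second-to-last letter is.
"sowlodh" has second-to-last letter 'd'. The stems whose second-to-last letter is 'd' (vidzodk → vidzodkkesh, sahedp → sahedppesh, zesovtodh → zesovtodhhesh) double the final consonant and add -esh.
So sowlodh → sowlodhhesh.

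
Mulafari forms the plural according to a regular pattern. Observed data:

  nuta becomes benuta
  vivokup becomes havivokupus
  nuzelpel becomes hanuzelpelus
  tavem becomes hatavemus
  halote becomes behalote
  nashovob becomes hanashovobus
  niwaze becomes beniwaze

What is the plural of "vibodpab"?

havibodpabus

niwaze and nuzelpel both have last vowel 'e' yet inflect differently (beniwaze, hanuzelpelus), so the last vowel is not what conditions the rule; whether the stem ends in a vowel or a consonant is.
"vibodpab" ends in a consonant. The stems ending in a consonant (nashovob → hanashovobus, vivokup → havivokupus, nuzelpel → hanuzelpelus) add ha- … -us around the stem.
The other pattern: stems ending in a vowel add the prefix be-.
So vibodpab → havibodpabus.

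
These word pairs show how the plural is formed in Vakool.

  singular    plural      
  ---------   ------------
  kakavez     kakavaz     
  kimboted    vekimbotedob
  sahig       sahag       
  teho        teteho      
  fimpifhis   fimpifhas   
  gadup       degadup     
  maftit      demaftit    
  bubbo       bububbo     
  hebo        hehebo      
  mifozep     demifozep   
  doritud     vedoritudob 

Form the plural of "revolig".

"revolig" ends in -g. The one such stem in the data (sahig → sahag) changes the last vowel to 'a' (as do kakavez, fimpifhis), so the same rule applies.
So revolig → revolag.

revolag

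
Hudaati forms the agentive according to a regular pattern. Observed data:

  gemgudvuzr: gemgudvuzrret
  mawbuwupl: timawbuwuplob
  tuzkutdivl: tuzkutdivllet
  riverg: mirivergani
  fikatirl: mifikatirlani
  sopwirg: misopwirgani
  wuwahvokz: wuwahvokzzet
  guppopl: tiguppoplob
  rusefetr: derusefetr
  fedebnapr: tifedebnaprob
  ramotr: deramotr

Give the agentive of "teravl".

"teravl" has second-to-last letter 'v'. The one such stem in the data (tuzkutdivl → tuzkutdivllet) doubles the final consonant and adds -et (as do gemgudvuzr, wuwahvokz), so the same rule applies.
The other patterns: stems whose second-to-last letter is 'p' add ti- … -ob around the stem; stems whose second-to-last letter is 't' add the prefix de-; stems whose second-to-last letter is 'r' add mi- … -ani around the stem.
So teravl → teravllet.

teravllet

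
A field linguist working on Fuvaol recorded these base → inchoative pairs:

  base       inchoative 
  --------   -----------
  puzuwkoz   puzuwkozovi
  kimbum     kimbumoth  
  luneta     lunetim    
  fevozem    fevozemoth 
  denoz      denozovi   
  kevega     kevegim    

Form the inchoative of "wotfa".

kevega and kimbum both begin with k- yet inflect differently (kevegim, kimbumoth), so the first letter is not what conditions the rule; the final letter is.
"wotfa" ends in -a. The stems ending in -a (kevega → kevegim, luneta → lunetim) drop the final letter and add -im.
The other patterns: stems ending in -m add -oth; stems ending in -z add -ovi.
So wotfa → wotfim.

wotfim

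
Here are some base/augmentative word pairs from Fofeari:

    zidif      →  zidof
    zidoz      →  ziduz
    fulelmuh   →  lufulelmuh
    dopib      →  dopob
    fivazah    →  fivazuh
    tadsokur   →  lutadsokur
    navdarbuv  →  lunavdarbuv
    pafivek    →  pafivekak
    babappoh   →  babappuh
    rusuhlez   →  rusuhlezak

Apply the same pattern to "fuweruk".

lufuweruk

babappoh and fulelmuh both end in -h yet inflect differently (babappuh, lufulelmuh), so the final letter is not what conditions the rule; the last vowel is.
"fuweruk" has last vowel 'u'. The stems whose last vowel is 'u' (tadsokur → lutadsokur, navdarbuv → lunavdarbuv, fulelmuh → lufulelmuh) add the prefix lu-.
The other patterns: stems whose last vowel is 'a' or 'o' change the last vowel to 'u'; stems whose last vowel is 'i' change the last vowel to 'o'; stems whose last vowel is 'e' add -ak.
So fuweruk → lufuweruk.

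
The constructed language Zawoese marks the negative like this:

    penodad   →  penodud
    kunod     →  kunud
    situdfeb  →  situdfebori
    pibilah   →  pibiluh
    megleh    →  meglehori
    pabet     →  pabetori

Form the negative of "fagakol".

fagakul

megleh and pibilah both end in -h yet inflect differently (meglehori, pibiluh), so the final letter is not what conditions the rule; the last vowel is.
"fagakol" has last vowel 'o'. The one such stem in the data (kunod → kunud) changes the last vowel to 'u' (as do penodad, pibilah), so the same rule applies.
The other pattern: stems whose last vowel is 'e' add -ori.
So fagakol → fagakul.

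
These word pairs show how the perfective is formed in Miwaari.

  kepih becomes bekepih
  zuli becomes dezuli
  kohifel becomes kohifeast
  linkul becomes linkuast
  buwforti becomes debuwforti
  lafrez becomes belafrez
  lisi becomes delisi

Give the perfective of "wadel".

kohifel and lafrez both have last vowel 'e' yet inflect differently (kohifeast, belafrez), so the last vowel is not what conditions the rule; the final letter is.
"wadel" ends in -l. The stems ending in -l (linkul → linkuast, kohifel → kohifeast) drop the final letter and add -ast.
The other patterns: stems ending in -i add the prefix de-; stems ending in -h or -z add the prefix be-.
So wadel → wadeast.

wadeast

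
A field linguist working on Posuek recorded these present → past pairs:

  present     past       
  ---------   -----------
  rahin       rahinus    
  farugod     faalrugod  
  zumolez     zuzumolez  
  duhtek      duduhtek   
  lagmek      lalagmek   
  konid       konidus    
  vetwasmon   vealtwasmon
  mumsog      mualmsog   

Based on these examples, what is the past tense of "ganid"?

ganidus

farugod and konid both end in -d yet inflect differently (faalrugod, konidus), so the final letter is not what conditions the rule; the last vowel is.
"ganid" has last vowel 'i'. The stems whose last vowel is 'i' (konid → konidus, rahin → rahinus) add -us.
So ganid → ganidus.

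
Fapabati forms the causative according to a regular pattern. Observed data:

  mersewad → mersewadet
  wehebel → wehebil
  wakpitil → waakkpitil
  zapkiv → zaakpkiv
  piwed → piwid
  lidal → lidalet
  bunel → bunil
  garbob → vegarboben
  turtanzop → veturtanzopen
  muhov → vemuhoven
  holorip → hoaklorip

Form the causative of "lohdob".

velohdoben

wakpitil and lidal both end in -l yet inflect differently (waakkpitil, lidalet), so the final letter is not what conditions the rule; the last vowel is.
"lohdob" has last vowel 'o'. The stems whose last vowel is 'o' (turtanzop → veturtanzopen, muhov → vemuhoven, garbob → vegarboben) add ve- … -en around the stem.
The other patterns: stems whose last vowel is 'i' insert -ak- after the first vowel; stems whose last vowel is 'a' add -et; stems whose last vowel is 'e' change the last vowel to 'i'.
So lohdob → velohdoben.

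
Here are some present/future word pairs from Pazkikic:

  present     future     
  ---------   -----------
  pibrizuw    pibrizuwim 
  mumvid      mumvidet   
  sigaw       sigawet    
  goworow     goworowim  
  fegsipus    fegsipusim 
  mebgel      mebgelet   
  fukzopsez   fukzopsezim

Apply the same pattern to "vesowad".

"vesowad" has 3 vowels. The stems with 3 vowels (pibrizuw → pibrizuwim, goworow → goworowim, fukzopsez → fukzopsezim) add -im.
The other pattern: stems with 2 vowels add -et.
So vesowad → vesowadim.

vesowadim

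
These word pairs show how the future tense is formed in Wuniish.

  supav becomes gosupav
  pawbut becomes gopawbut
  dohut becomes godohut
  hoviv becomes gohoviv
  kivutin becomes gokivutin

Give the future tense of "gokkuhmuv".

gogokkuhmuv

Every pair shown (supav → gosupav, pawbut → gopawbut, dohut → godohut, …) follows the same rule: add the prefix go-.
So gokkuhmuv → gogokkuhmuv.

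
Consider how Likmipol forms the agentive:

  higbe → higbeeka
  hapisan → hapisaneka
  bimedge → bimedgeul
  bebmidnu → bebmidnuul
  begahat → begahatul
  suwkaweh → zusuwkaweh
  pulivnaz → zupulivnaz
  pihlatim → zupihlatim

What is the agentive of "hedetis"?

hedetiseka

"hedetis" begins with h-. The stems beginning with h- (higbe → higbeeka, hapisan → hapisaneka) add -eka.
So hedetis → hedetiseka.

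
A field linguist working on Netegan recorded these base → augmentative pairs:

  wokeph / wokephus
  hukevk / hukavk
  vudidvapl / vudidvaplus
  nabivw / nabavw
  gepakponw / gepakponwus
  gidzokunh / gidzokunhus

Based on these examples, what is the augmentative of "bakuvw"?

bakavw

"bakuvw" has second-to-last letter 'v'. The stems whose second-to-last letter is 'v' (nabivw → nabavw, hukevk → hukavk) change the last vowel to 'a'.
The other pattern: stems whose second-to-last letter is 'n' or 'p' add -us.
So bakuvw → bakavw.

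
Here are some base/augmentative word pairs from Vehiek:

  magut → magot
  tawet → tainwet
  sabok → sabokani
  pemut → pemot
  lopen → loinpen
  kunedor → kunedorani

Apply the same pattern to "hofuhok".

"hofuhok" has last vowel 'o'. The stems whose last vowel is 'o' (sabok → sabokani, kunedor → kunedorani) add -ani.
So hofuhok → hofuhokani.

hofuhokani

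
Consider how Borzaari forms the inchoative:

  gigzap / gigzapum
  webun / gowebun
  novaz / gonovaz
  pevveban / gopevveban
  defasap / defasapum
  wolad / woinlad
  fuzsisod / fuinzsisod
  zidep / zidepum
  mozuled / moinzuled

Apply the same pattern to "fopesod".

foinpesod

wolad and gigzap both have last vowel 'a' yet inflect differently (woinlad, gigzapum), so the last vowel is not what conditions the rule; the final letter is.
"fopesod" ends in -d. The stems ending in -d (wolad → woinlad, fuzsisod → fuinzsisod, mozuled → moinzuled) insert -in- after the first vowel.
So fopesod → foinpesod.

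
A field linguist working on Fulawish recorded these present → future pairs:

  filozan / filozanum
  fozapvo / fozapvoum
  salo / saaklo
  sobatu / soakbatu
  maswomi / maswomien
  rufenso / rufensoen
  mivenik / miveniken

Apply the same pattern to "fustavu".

fozapvo and salo both end in -o yet inflect differently (fozapvoum, saaklo), so the final letter is not what conditions the rule; the first letter is.
"fustavu" begins with f-. The stems beginning with f- (filozan → filozanum, fozapvo → fozapvoum) add -um.
So fustavu → fustavuum.

fustavuum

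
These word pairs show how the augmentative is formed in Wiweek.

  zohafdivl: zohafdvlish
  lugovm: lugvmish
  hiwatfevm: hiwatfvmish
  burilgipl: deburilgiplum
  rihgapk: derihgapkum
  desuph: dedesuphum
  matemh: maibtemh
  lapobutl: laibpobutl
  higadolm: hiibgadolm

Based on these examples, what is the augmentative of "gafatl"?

"gafatl" has second-to-last letter 't'. The one such stem in the data (lapobutl → laibpobutl) inserts -ib- after the first vowel (as do matemh, higadolm), so the same rule applies.
The other patterns: stems whose second-to-last letter is 'v' delete the last vowel and add -ish; stems whose second-to-last letter is 'p' add de- … -um around the stem.
So gafatl → gaibfatl.

gaibfatl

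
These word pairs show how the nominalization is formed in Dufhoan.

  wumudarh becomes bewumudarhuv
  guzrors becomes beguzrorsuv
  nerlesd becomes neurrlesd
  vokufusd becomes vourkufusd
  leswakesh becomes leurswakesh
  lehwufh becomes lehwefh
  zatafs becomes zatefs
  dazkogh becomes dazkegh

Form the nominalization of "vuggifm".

wumudarh and leswakesh both end in -h yet inflect differently (bewumudarhuv, leurswakesh), so the final letter is not what conditions the rule; the second-to-last letter is.
"vuggifm" has second-to-last letter 'f'. The stems whose second-to-last letter is 'f' (lehwufh → lehwefh, zatafs → zatefs) change the last vowel to 'e'.
So vuggifm → vuggefm.

vuggefm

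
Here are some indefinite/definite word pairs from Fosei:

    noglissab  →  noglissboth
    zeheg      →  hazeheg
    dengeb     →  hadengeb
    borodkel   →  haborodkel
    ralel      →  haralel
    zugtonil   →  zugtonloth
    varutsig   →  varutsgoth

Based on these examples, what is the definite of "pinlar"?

pinlroth

dengeb and noglissab both end in -b yet inflect differently (hadengeb, noglissboth), so the final letter is not what conditions the rule; the last vowel is.
"pinlar" has last vowel 'a'. The one such stem in the data (noglissab → noglissboth) deletes the last vowel and adds -oth (as do varutsig, zugtonil), so the same rule applies.
The other pattern: stems whose last vowel is 'e' add the prefix ha-.
So pinlar → pinlroth.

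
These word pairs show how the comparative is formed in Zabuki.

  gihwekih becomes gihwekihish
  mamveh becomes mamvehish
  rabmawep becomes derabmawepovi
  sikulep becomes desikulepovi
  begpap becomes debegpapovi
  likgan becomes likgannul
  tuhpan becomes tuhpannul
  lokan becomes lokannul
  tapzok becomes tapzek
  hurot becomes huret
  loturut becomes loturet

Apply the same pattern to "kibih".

mamveh and rabmawep both have last vowel 'e' yet inflect differently (mamvehish, derabmawepovi), so the last vowel is not what conditions the rule; the final letter is.
"kibih" ends in -h. The stems ending in -h (gihwekih → gihwekihish, mamveh → mamvehish) add -ish.
So kibih → kibihish.

kibihish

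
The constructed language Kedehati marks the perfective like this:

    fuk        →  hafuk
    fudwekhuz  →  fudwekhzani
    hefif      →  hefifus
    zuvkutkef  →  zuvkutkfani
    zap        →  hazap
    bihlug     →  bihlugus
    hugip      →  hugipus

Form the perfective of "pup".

hapup

zap and hugip both end in -p yet inflect differently (hazap, hugipus), so the final letter is not what conditions the rule; the number of vowels is.
"pup" has 1 vowel. The stems with 1 vowel (fuk → hafuk, zap → hazap) add the prefix ha-.
The other patterns: stems with 2 vowels add -us; stems with 3 vowels delete the last vowel and add -ani.
So pup → hapup.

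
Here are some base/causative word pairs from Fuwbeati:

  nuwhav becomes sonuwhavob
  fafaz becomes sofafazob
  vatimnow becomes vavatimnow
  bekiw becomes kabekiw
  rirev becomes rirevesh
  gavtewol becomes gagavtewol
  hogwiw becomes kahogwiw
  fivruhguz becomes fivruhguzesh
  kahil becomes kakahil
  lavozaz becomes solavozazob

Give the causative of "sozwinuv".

sozwinuvesh

"sozwinuv" has last vowel 'u'. The one such stem in the data (fivruhguz → fivruhguzesh) adds -esh, so the same rule applies.
The other patterns: stems whose last vowel is 'o' repeat the first consonant+vowel as a prefix; stems whose last vowel is 'i' add the prefix ka-; stems whose last vowel is 'a' add so- … -ob around the stem.
So sozwinuv → sozwinuvesh.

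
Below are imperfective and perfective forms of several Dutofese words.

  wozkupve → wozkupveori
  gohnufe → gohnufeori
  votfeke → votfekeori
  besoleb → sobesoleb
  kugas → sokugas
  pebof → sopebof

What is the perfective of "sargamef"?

wozkupve and besoleb both have last vowel 'e' yet inflect differently (wozkupveori, sobesoleb), so the last vowel is not what conditions the rule; whether the stem ends in a vowel or a consonant is.
"sargamef" ends in a consonant. The stems ending in a consonant (besoleb → sobesoleb, kugas → sokugas, pebof → sopebof) add the prefix so-.
So sargamef → sosargamef.

sosargamef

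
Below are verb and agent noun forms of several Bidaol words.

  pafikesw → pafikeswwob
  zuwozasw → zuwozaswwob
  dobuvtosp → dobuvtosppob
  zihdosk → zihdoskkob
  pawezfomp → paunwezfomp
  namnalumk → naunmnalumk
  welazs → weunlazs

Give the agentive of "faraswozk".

faunraswozk

dobuvtosp and pawezfomp both end in -p yet inflect differently (dobuvtosppob, paunwezfomp), so the final letter is not what conditions the rule; the second-to-last letter is.
"faraswozk" has second-to-last letter 'z'. The one such stem in the data (welazs → weunlazs) inserts -un- after the first vowel (as do pawezfomp, namnalumk), so the same rule applies.
So faraswozk → faunraswozk.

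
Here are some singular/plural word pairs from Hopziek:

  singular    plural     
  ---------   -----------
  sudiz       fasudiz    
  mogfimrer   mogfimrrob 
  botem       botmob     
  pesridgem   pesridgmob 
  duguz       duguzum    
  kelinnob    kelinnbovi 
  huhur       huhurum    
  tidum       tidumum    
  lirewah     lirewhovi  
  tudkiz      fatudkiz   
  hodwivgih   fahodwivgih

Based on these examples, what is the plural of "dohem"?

dohmob

duguz and tudkiz both end in -z yet inflect differently (duguzum, fatudkiz), so the final letter is not what conditions the rule; the last vowel is.
"dohem" has last vowel 'e'. The stems whose last vowel is 'e' (pesridgem → pesridgmob, mogfimrer → mogfimrrob, botem → botmob) delete the last vowel and add -ob.
The other patterns: stems whose last vowel is 'u' add -um; stems whose last vowel is 'i' add the prefix fa-; stems whose last vowel is 'a' or 'o' delete the last vowel and add -ovi.
So dohem → dohmob.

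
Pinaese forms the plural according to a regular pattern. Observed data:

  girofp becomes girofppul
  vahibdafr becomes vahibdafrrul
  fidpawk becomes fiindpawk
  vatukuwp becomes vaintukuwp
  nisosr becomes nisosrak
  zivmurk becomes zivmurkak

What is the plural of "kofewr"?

girofp and vatukuwp both end in -p yet inflect differently (girofppul, vaintukuwp), so the final letter is not what conditions the rule; the second-to-last letter is.
"kofewr" has second-to-last letter 'w'. The stems whose second-to-last letter is 'w' (fidpawk → fiindpawk, vatukuwp → vaintukuwp) insert -in- after the first vowel.
The other patterns: stems whose second-to-last letter is 'f' double the final consonant and add -ul; stems whose second-to-last letter is 'r' or 's' add -ak.
So kofewr → koinfewr.

koinfewr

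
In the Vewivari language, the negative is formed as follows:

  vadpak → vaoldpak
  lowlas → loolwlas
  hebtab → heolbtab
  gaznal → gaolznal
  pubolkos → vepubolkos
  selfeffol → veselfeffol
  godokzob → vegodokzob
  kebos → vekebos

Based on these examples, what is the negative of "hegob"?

"hegob" has last vowel 'o'. The stems whose last vowel is 'o' (pubolkos → vepubolkos, selfeffol → veselfeffol, godokzob → vegodokzob) add the prefix ve-.
So hegob → vehegob.

vehegob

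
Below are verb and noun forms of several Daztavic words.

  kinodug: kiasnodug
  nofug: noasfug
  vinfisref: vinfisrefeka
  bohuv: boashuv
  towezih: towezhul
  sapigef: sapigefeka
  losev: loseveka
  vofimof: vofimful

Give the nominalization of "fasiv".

bohuv and losev both end in -v yet inflect differently (boashuv, loseveka), so the final letter is not what conditions the rule; the last vowel is.
"fasiv" has last vowel 'i'. The one such stem in the data (towezih → towezhul) deletes the last vowel and adds -ul (as does vofimof), so the same rule applies.
So fasiv → fasvul.

fasvul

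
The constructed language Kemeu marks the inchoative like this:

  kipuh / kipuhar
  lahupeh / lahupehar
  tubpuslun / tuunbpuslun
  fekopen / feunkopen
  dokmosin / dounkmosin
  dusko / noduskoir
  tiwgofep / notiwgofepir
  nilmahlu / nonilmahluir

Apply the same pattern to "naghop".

kipuh and tubpuslun both have last vowel 'u' yet inflect differently (kipuhar, tuunbpuslun), so the last vowel is not what conditions the rule; the final letter is.
"naghop" ends in -p. The one such stem in the data (tiwgofep → notiwgofepir) adds no- … -ir around the stem, so the same rule applies.
So naghop → nonaghopir.

nonaghopir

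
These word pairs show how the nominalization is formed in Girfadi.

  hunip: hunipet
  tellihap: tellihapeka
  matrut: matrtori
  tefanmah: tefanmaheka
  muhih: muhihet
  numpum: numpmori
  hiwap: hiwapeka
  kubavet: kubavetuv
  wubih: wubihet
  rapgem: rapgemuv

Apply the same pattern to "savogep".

"savogep" has last vowel 'e'. The stems whose last vowel is 'e' (rapgem → rapgemuv, kubavet → kubavetuv) add -uv.
The other patterns: stems whose last vowel is 'a' add -eka; stems whose last vowel is 'u' delete the last vowel and add -ori; stems whose last vowel is 'i' add -et.
So savogep → savogepuv.

savogepuv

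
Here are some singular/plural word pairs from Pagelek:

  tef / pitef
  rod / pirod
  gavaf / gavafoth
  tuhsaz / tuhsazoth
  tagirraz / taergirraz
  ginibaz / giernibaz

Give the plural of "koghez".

tef and gavaf both end in -f yet inflect differently (pitef, gavafoth), so the final letter is not what conditions the rule; the number of vowels is.
"koghez" has 2 vowels. The stems with 2 vowels (gavaf → gavafoth, tuhsaz → tuhsazoth) add -oth.
The other patterns: stems with 1 vowel add the prefix pi-; stems with 3 vowels insert -er- after the first vowel.
So koghez → koghezoth.

koghezoth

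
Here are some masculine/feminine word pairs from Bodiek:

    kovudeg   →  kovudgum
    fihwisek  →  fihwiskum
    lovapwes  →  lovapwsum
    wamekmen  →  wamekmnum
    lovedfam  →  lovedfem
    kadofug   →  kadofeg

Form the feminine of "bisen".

kovudeg and kadofug both end in -g yet inflect differently (kovudgum, kadofeg), so the final letter is not what conditions the rule; the last vowel is.
"bisen" has last vowel 'e'. The stems whose last vowel is 'e' (kovudeg → kovudgum, fihwisek → fihwiskum, lovapwes → lovapwsum) delete the last vowel and add -um.
The other pattern: stems whose last vowel is 'a' or 'u' change the last vowel to 'e'.
So bisen → bisnum.

bisnum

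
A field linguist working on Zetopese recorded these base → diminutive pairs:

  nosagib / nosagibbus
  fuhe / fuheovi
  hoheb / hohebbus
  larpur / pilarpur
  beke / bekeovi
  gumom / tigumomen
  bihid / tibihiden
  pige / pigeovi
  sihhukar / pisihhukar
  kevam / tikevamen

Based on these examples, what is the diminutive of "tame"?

hoheb and pige both have last vowel 'e' yet inflect differently (hohebbus, pigeovi), so the last vowel is not what conditions the rule; the final letter is.
"tame" ends in -e. The stems ending in -e (pige → pigeovi, fuhe → fuheovi, beke → bekeovi) add -ovi.
The other patterns: stems ending in -b double the final consonant and add -us; stems ending in -r add the prefix pi-; stems ending in -d or -m add ti- … -en around the stem.
So tame → tameovi.

tameovi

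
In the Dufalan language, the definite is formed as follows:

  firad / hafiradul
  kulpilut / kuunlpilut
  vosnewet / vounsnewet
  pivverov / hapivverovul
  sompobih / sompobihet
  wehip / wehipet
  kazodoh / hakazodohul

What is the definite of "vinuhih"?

vinuhihet

sompobih and kazodoh both end in -h yet inflect differently (sompobihet, hakazodohul), so the final letter is not what conditions the rule; the last vowel is.
"vinuhih" has last vowel 'i'. The stems whose last vowel is 'i' (wehip → wehipet, sompobih → sompobihet) add -et.
So vinuhih → vinuhihet.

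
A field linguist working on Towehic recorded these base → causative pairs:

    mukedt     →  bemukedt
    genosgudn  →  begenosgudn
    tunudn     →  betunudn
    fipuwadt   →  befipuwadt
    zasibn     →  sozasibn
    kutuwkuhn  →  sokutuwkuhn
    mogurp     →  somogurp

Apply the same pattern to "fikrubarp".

genosgudn and zasibn both end in -n yet inflect differently (begenosgudn, sozasibn), so the final letter is not what conditions the rule; the second-to-last letter is.
"fikrubarp" has second-to-last letter 'r'. The one such stem in the data (mogurp → somogurp) adds the prefix so-, so the same rule applies.
So fikrubarp → sofikrubarp.

sofikrubarp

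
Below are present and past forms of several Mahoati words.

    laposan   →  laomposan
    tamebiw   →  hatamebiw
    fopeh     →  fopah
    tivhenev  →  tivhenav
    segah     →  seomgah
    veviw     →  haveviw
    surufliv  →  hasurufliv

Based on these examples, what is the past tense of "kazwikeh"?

kazwikah

"kazwikeh" has last vowel 'e'. The stems whose last vowel is 'e' (tivhenev → tivhenav, fopeh → fopah) change the last vowel to 'a'.
The other patterns: stems whose last vowel is 'a' insert -om- after the first vowel; stems whose last vowel is 'i' add the prefix ha-.
So kazwikeh → kazwikah.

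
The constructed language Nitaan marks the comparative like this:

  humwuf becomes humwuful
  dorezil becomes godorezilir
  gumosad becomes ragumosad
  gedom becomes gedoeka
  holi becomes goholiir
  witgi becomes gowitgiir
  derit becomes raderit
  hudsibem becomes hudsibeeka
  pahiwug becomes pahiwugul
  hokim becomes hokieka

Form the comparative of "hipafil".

gohipafilir

"hipafil" ends in -l. The one such stem in the data (dorezil → godorezilir) adds go- … -ir around the stem, so the same rule applies.
The other patterns: stems ending in -m drop the final letter and add -eka; stems ending in -f or -g add -ul; stems ending in -d or -t add the prefix ra-.
So hipafil → gohipafilir.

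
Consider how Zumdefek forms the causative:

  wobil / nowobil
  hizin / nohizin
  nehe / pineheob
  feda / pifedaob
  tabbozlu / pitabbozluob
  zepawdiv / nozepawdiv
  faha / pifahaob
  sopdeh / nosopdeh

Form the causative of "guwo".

nehe and sopdeh both have last vowel 'e' yet inflect differently (pineheob, nosopdeh), so the last vowel is not what conditions the rule; whether the stem ends in a vowel or a consonant is.
"guwo" ends in a vowel. The stems ending in a vowel (faha → pifahaob, nehe → pineheob, tabbozlu → pitabbozluob) add pi- … -ob around the stem.
The other pattern: stems ending in a consonant add the prefix no-.
So guwo → piguwoob.

piguwoob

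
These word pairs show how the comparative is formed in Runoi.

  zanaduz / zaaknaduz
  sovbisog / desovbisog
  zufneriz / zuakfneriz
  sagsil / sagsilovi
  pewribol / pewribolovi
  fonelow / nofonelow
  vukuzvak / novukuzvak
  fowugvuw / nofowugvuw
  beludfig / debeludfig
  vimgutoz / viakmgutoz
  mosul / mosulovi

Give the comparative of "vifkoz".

"vifkoz" ends in -z. The stems ending in -z (vimgutoz → viakmgutoz, zufneriz → zuakfneriz, zanaduz → zaaknaduz) insert -ak- after the first vowel.
The other patterns: stems ending in -l add -ovi; stems ending in -g add the prefix de-; stems ending in -k or -w add the prefix no-.
So vifkoz → viakfkoz.

viakfkoz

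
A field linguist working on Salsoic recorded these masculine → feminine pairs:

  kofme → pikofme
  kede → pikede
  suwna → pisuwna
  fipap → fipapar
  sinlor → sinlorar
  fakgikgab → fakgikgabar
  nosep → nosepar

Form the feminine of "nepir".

suwna and fipap both have last vowel 'a' yet inflect differently (pisuwna, fipapar), so the last vowel is not what conditions the rule; whether the stem ends in a vowel or a consonant is.
"nepir" ends in a consonant. The stems ending in a consonant (fipap → fipapar, sinlor → sinlorar, fakgikgab → fakgikgabar) add -ar.
The other pattern: stems ending in a vowel add the prefix pi-.
So nepir → nepirar.

nepirar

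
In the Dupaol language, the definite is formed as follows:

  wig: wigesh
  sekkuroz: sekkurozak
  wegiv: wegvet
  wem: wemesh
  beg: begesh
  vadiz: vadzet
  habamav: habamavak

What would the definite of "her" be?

heresh

vadiz and sekkuroz both end in -z yet inflect differently (vadzet, sekkurozak), so the final letter is not what conditions the rule; the number of vowels is.
"her" has 1 vowel. The stems with 1 vowel (beg → begesh, wem → wemesh, wig → wigesh) add -esh.
The other patterns: stems with 2 vowels delete the last vowel and add -et; stems with 3 vowels add -ak.
So her → heresh.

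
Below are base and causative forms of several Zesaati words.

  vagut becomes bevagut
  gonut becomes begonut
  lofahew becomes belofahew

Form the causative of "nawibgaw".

Every pair shown (vagut → bevagut, gonut → begonut, lofahew → belofahew) follows the same rule: add the prefix be-.
So nawibgaw → benawibgaw.

benawibgaw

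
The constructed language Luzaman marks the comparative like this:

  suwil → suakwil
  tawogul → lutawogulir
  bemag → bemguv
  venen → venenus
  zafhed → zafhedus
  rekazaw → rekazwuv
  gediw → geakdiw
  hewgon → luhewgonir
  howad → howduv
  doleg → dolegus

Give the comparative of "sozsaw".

sozswuv

"sozsaw" has last vowel 'a'. The stems whose last vowel is 'a' (rekazaw → rekazwuv, howad → howduv, bemag → bemguv) delete the last vowel and add -uv.
The other patterns: stems whose last vowel is 'i' insert -ak- after the first vowel; stems whose last vowel is 'o' or 'u' add lu- … -ir around the stem; stems whose last vowel is 'e' add -us.
So sozsaw → sozswuv.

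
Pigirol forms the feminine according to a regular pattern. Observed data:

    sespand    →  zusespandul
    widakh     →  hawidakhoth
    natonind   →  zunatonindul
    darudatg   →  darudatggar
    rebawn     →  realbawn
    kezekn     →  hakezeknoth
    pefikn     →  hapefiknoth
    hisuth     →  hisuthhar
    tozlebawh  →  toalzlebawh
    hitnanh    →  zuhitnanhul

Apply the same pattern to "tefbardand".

zutefbardandul

rebawn and pefikn both end in -n yet inflect differently (realbawn, hapefiknoth), so the final letter is not what conditions the rule; the second-to-last letter is.
"tefbardand" has second-to-last letter 'n'. The stems whose second-to-last letter is 'n' (sespand → zusespandul, hitnanh → zuhitnanhul, natonind → zunatonindul) add zu- … -ul around the stem.
So tefbardand → zutefbardandul.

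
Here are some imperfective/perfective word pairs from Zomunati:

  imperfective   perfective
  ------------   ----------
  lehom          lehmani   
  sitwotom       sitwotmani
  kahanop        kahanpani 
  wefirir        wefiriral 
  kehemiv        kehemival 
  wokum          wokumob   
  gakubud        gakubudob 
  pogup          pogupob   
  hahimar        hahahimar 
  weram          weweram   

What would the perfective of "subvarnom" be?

subvarnmani

"subvarnom" has last vowel 'o'. The stems whose last vowel is 'o' (lehom → lehmani, sitwotom → sitwotmani, kahanop → kahanpani) delete the last vowel and add -ani.
So subvarnom → subvarnmani.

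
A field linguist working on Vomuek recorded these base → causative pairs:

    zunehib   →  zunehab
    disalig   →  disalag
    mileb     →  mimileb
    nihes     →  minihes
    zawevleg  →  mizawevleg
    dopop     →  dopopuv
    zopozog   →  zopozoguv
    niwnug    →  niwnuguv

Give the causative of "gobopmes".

migobopmes

zunehib and mileb both end in -b yet inflect differently (zunehab, mimileb), so the final letter is not what conditions the rule; the last vowel is.
"gobopmes" has last vowel 'e'. The stems whose last vowel is 'e' (mileb → mimileb, nihes → minihes, zawevleg → mizawevleg) add the prefix mi-.
So gobopmes → migobopmes.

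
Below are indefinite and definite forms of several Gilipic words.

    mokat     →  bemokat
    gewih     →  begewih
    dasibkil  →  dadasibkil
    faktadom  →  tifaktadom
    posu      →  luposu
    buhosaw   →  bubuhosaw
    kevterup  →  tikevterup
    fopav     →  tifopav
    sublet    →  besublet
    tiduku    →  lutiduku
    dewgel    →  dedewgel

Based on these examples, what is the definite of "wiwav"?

tiwiwav

mokat and buhosaw both have last vowel 'a' yet inflect differently (bemokat, bubuhosaw), so the last vowel is not what conditions the rule; the final letter is.
"wiwav" ends in -v. The one such stem in the data (fopav → tifopav) adds the prefix ti-, so the same rule applies.
The other patterns: stems ending in -h or -t add the prefix be-; stems ending in -u add the prefix lu-; stems ending in -l or -w repeat the first consonant+vowel as a prefix.
So wiwav → tiwiwav.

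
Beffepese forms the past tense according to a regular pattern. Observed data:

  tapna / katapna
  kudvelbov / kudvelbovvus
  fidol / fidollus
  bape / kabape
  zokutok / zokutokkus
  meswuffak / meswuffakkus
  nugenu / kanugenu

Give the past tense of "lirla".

kalirla

"lirla" ends in a vowel. The stems ending in a vowel (tapna → katapna, nugenu → kanugenu, bape → kabape) add the prefix ka-.
So lirla → kalirla.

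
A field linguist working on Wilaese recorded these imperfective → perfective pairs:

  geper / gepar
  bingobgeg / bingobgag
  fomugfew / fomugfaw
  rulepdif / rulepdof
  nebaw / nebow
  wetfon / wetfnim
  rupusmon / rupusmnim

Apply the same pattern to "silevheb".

"silevheb" has last vowel 'e'. The stems whose last vowel is 'e' (geper → gepar, bingobgeg → bingobgag, fomugfew → fomugfaw) change the last vowel to 'a'.
So silevheb → silevhab.

silevhab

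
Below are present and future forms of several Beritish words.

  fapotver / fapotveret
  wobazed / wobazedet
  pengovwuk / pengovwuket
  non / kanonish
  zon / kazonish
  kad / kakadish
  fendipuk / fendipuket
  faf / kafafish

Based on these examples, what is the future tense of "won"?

kad and wobazed both end in -d yet inflect differently (kakadish, wobazedet), so the final letter is not what conditions the rule; the number of vowels is.
"won" has 1 vowel. The stems with 1 vowel (kad → kakadish, non → kanonish, faf → kafafish) add ka- … -ish around the stem.
The other pattern: stems with 3 vowels add -et.
So won → kawonish.

kawonish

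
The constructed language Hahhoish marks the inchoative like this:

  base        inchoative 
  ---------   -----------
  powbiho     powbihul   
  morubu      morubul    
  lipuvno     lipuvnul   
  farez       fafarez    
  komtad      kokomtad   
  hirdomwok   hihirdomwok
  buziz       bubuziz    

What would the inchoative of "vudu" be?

powbiho and hirdomwok both have last vowel 'o' yet inflect differently (powbihul, hihirdomwok), so the last vowel is not what conditions the rule; whether the stem ends in a vowel or a consonant is.
"vudu" ends in a vowel. The stems ending in a vowel (powbiho → powbihul, morubu → morubul, lipuvno → lipuvnul) drop the final letter and add -ul.
The other pattern: stems ending in a consonant repeat the first consonant+vowel as a prefix.
So vudu → vudul.

vudul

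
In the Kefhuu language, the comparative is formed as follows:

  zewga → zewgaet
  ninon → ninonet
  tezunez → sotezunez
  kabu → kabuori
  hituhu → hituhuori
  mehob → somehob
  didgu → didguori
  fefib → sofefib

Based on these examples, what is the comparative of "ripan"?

mehob and ninon both have last vowel 'o' yet inflect differently (somehob, ninonet), so the last vowel is not what conditions the rule; the final letter is.
"ripan" ends in -n. The one such stem in the data (ninon → ninonet) adds -et, so the same rule applies.
The other patterns: stems ending in -u add -ori; stems ending in -b or -z add the prefix so-.
So ripan → ripanet.

ripanet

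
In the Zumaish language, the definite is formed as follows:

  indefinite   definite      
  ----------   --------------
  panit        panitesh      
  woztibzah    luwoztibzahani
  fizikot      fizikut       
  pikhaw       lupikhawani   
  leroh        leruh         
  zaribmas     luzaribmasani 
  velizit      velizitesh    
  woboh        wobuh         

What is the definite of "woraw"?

luworawani

"woraw" has last vowel 'a'. The stems whose last vowel is 'a' (pikhaw → lupikhawani, zaribmas → luzaribmasani, woztibzah → luwoztibzahani) add lu- … -ani around the stem.
So woraw → luworawani.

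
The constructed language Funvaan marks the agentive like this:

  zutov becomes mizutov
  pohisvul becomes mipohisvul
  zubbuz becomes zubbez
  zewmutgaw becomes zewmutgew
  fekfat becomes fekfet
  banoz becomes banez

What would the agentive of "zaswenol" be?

pohisvul and zubbuz both have last vowel 'u' yet inflect differently (mipohisvul, zubbez), so the last vowel is not what conditions the rule; the final letter is.
"zaswenol" ends in -l. The one such stem in the data (pohisvul → mipohisvul) adds the prefix mi-, so the same rule applies.
The other pattern: stems ending in -t, -w or -z change the last vowel to 'e'.
So zaswenol → mizaswenol.

mizaswenol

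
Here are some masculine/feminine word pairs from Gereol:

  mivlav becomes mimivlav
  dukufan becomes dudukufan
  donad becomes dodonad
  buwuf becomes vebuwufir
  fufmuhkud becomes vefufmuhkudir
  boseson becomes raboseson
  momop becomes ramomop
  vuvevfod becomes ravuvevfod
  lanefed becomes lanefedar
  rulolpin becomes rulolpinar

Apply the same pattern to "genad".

gegenad

donad and fufmuhkud both end in -d yet inflect differently (dodonad, vefufmuhkudir), so the final letter is not what conditions the rule; the last vowel is.
"genad" has last vowel 'a'. The stems whose last vowel is 'a' (mivlav → mimivlav, dukufan → dudukufan, donad → dodonad) repeat the first consonant+vowel as a prefix.
The other patterns: stems whose last vowel is 'u' add ve- … -ir around the stem; stems whose last vowel is 'o' add the prefix ra-; stems whose last vowel is 'e' or 'i' add -ar.
So genad → gegenad.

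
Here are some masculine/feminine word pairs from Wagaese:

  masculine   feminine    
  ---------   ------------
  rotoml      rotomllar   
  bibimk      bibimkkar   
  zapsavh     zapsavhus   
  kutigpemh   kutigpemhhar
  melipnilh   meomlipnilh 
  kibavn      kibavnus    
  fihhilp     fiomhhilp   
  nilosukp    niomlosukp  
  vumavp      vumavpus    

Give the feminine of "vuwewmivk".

vuwewmivkus

kutigpemh and zapsavh both end in -h yet inflect differently (kutigpemhhar, zapsavhus), so the final letter is not what conditions the rule; the second-to-last letter is.
"vuwewmivk" has second-to-last letter 'v'. The stems whose second-to-last letter is 'v' (vumavp → vumavpus, kibavn → kibavnus, zapsavh → zapsavhus) add -us.
The other patterns: stems whose second-to-last letter is 'm' double the final consonant and add -ar; stems whose second-to-last letter is 'k' or 'l' insert -om- after the first vowel.
So vuwewmivk → vuwewmivkus.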